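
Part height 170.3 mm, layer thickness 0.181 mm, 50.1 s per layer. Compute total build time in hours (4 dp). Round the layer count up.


Layers = ceil(170.3/0.181) = 941
t = 941 * 50.1 / 3600 = 13.0956 hrs


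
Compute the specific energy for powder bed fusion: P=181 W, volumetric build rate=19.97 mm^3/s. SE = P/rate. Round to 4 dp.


SE = 181 / 19.97 = 9.0636 J/mm^3


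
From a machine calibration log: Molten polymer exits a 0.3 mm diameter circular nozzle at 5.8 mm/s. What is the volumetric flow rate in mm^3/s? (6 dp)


A = pi*(0.3/2)^2 = 0.07068583 mm^2
Q = 0.07068583 * 5.8 = 0.409978 mm^3/s


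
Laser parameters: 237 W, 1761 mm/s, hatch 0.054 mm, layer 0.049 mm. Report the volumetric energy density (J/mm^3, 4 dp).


E = 237 / (1761*0.054*0.049) = 50.8627 J/mm^3


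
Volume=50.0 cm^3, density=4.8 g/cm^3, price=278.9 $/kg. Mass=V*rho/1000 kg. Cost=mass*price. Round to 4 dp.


Mass = 50.0*4.8/1000 = 0.24 kg
Cost = 0.24 * 278.9 = 66.936 $


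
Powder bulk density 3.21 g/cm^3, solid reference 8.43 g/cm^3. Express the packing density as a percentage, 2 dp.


Packing = (3.21/8.43)*100 = 38.08 %


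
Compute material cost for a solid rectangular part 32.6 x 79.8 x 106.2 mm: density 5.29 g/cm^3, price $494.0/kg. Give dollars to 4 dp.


V = 32.6 * 79.8 * 106.2 = 276277.176 mm^3 = 276.277176 cm^3
Mass = 276.277176 * 5.29 / 1000 = 1.46150626 kg
Cost = 1.46150626 * 494.0 = 721.9841 $


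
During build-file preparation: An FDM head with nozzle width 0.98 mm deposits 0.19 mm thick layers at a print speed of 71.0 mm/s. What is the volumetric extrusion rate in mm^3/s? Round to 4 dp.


Rate = 0.98 * 0.19 * 71.0 = 13.2202 mm^3/s


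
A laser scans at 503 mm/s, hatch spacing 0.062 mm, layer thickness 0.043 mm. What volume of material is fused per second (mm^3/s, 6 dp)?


Rate = 503 * 0.062 * 0.043 = 1.340998 mm^3/s


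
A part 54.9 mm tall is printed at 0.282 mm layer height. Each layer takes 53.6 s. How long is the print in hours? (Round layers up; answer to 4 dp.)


Layers = ceil(54.9/0.282) = 195
t = 195 * 53.6 / 3600 = 2.9033 hrs


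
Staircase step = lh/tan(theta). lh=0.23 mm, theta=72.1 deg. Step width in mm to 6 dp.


step = 0.23 / tan(72.1) = 0.074288 mm


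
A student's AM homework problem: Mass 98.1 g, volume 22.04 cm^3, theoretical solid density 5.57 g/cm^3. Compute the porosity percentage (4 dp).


rho_part = 98.1 / 22.04 = 4.45099819 g/cm^3
Porosity = (1 - 4.45099819/5.57)*100 = 20.0898 %


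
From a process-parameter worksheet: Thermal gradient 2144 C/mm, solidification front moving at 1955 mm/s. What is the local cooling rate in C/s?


CR = 2144 * 1955 = 4191520 C/s


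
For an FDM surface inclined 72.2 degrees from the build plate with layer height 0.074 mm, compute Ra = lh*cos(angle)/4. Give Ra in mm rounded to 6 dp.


Ra = 0.074 * cos(72.2) / 4 = 0.005655 mm


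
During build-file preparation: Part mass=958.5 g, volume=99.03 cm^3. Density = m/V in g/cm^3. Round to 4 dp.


rho = 958.5 / 99.03 = 9.6789 g/cm^3


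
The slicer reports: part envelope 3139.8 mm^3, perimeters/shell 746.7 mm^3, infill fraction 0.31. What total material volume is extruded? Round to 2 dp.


V_infill = (3139.8 - 746.7) * 0.31 = 741.86
V_total = 746.7 + 741.86 = 1488.56 mm^3


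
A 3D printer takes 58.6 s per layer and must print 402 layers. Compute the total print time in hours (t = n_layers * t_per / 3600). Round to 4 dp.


t = 402 * 58.6 / 3600 = 6.5437 hrs


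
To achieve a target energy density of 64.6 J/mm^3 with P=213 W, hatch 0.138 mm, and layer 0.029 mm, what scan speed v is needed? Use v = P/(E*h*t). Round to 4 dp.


v = 213 / (64.6*0.138*0.029) = 823.8915 mm/s


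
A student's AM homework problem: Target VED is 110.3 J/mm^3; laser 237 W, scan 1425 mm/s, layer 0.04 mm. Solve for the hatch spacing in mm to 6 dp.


h = 237 / (110.3*1425*0.04) = 0.037696 mm


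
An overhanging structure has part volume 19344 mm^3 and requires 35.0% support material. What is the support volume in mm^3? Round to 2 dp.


V_support = 19344 * 0.35 = 6770.4 mm^3


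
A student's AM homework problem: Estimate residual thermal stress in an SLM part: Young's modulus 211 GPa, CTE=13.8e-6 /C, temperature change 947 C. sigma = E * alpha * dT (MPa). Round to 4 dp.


sigma = 211*1000 * 13.8e-6 * 947 = 2757.4746 MPa


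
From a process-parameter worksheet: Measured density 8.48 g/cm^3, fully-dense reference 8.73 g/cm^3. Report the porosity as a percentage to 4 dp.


Porosity = (1-8.48/8.73)*100 = 2.8637 %


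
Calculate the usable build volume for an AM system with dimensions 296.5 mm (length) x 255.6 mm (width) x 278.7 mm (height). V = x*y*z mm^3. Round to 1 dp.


V = 296.5 * 255.6 * 278.7 = 21121391.0 mm^3


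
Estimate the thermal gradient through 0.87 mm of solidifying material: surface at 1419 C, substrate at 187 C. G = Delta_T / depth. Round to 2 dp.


G = (1419-187)/0.87 = 1416.09 C/mm


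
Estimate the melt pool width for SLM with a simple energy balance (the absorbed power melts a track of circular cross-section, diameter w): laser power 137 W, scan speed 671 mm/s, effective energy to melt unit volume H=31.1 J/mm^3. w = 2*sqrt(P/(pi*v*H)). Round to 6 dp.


w = 2*sqrt(137/(pi*671*31.1)) = 0.091427 mm


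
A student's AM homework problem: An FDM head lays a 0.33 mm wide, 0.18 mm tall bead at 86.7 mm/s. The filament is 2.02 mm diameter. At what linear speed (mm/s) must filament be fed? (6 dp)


Q = 0.33 * 0.18 * 86.7 = 5.14998 mm^3/s
A_fil = pi*(2.02/2)^2 = 3.20473867 mm^2
v_feed = 5.14998 / 3.20473867 = 1.606989 mm/s


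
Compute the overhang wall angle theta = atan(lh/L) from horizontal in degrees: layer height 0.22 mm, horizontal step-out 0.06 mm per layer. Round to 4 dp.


angle = atan(0.22/0.06) = 74.7449 degrees


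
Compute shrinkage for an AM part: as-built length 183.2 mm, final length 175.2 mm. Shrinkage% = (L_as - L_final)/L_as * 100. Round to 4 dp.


Shrinkage = ((183.2-175.2)/183.2)*100 = 4.3668 %


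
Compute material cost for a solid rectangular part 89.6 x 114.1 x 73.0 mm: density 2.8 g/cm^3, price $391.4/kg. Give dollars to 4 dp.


V = 89.6 * 114.1 * 73.0 = 746305.28 mm^3 = 746.30528 cm^3
Mass = 746.30528 * 2.8 / 1000 = 2.08965478 kg
Cost = 2.08965478 * 391.4 = 817.8909 $


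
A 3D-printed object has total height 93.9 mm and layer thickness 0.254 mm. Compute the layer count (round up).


Layers = ceil(93.9/0.254) = 370


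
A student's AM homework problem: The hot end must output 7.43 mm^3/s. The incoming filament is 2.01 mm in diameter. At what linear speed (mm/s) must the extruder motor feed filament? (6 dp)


A = pi*(2.01/2)^2 = 3.173087
v = 7.43 / 3.173087 = 2.341568 mm/s


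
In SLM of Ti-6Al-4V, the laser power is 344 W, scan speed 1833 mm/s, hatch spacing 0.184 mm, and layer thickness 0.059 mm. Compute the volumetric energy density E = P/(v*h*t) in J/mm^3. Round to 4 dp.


E = 344 / (1833*0.184*0.059) = 17.2873 J/mm^3


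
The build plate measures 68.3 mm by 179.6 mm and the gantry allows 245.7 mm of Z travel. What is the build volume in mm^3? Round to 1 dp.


V = 68.3 * 179.6 * 245.7 = 3013923.3 mm^3


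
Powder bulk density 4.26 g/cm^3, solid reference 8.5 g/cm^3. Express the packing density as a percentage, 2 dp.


Packing = (4.26/8.5)*100 = 50.12 %


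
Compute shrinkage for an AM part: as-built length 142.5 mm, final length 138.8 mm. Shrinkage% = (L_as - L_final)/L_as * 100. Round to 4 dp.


Shrinkage = ((142.5-138.8)/142.5)*100 = 2.5965 %


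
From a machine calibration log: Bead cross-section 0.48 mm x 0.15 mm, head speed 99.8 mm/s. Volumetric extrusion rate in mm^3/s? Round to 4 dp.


Rate = 0.48 * 0.15 * 99.8 = 7.1856 mm^3/s


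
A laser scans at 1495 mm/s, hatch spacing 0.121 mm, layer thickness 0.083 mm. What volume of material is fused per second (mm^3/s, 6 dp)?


Rate = 1495 * 0.121 * 0.083 = 15.014285 mm^3/s


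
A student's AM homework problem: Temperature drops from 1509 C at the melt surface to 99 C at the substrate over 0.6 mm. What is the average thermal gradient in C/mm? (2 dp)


G = (1509-99)/0.6 = 2350.0 C/mm


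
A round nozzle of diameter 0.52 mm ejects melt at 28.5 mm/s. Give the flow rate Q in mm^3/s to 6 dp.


A = pi*(0.52/2)^2 = 0.21237166 mm^2
Q = 0.21237166 * 28.5 = 6.052592 mm^3/s


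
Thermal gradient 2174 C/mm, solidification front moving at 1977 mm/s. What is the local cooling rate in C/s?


CR = 2174 * 1977 = 4297998 C/s


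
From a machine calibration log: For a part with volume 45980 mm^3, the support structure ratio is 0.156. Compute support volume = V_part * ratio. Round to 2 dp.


V_support = 45980 * 0.156 = 7172.88 mm^3


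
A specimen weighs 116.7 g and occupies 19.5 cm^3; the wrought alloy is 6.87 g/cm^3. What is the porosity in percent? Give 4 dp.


rho_part = 116.7 / 19.5 = 5.98461538 g/cm^3
Porosity = (1 - 5.98461538/6.87)*100 = 12.8877 %


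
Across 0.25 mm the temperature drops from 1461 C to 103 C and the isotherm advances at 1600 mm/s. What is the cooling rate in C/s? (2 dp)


G = (1461-103)/0.25 = 5432.0 C/mm
CR = 5432.0 * 1600 = 8691200.0 C/s


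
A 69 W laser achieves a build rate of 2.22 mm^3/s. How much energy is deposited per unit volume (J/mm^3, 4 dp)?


SE = 69 / 2.22 = 31.0811 J/mm^3


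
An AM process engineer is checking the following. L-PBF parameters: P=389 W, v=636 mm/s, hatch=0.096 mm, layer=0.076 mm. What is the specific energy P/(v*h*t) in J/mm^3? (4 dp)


Build rate = 636 * 0.096 * 0.076 = 4.640256 mm^3/s
SE = 389 / 4.640256 = 83.8316 J/mm^3


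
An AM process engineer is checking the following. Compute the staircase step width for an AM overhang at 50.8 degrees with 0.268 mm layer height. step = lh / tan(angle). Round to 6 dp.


step = 0.268 / tan(50.8) = 0.218575 mm


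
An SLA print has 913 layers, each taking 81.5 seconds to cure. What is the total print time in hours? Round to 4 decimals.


t = 913 * 81.5 / 3600 = 20.6693 hrs


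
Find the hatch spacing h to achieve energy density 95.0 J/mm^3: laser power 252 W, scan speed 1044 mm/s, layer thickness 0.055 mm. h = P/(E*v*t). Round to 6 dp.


h = 252 / (95.0*1044*0.055) = 0.046197 mm


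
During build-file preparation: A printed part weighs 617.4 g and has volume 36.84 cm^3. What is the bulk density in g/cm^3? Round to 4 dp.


rho = 617.4 / 36.84 = 16.759 g/cm^3


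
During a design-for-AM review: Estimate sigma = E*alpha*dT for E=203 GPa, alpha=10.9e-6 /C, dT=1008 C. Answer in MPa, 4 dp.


sigma = 203*1000 * 10.9e-6 * 1008 = 2230.4016 MPa


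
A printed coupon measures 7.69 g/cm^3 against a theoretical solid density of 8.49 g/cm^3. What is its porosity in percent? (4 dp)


Porosity = (1-7.69/8.49)*100 = 9.4229 %


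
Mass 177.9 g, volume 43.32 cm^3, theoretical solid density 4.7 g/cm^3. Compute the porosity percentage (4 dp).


rho_part = 177.9 / 43.32 = 4.1066482 g/cm^3
Porosity = (1 - 4.1066482/4.7)*100 = 12.6245 %


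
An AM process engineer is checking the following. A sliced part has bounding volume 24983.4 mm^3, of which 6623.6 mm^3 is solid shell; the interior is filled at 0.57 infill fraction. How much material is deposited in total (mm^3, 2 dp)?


V_infill = (24983.4 - 6623.6) * 0.57 = 10465.09
V_total = 6623.6 + 10465.09 = 17088.69 mm^3


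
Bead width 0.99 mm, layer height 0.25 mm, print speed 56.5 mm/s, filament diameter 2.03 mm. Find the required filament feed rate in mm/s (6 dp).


Q = 0.99 * 0.25 * 56.5 = 13.98375 mm^3/s
A_fil = pi*(2.03/2)^2 = 3.23654729 mm^2
v_feed = 13.98375 / 3.23654729 = 4.320576 mm/s


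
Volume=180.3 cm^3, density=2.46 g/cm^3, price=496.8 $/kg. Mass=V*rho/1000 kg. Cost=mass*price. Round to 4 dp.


Mass = 180.3*2.46/1000 = 0.443538 kg
Cost = 0.443538 * 496.8 = 220.3497 $


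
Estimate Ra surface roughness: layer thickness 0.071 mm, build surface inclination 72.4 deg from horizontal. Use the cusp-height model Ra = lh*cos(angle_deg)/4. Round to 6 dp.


Ra = 0.071 * cos(72.4) / 4 = 0.005367 mm


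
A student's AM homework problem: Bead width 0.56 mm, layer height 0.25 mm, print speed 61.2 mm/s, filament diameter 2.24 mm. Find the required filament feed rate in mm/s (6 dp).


Q = 0.56 * 0.25 * 61.2 = 8.568 mm^3/s
A_fil = pi*(2.24/2)^2 = 3.94081382 mm^2
v_feed = 8.568 / 3.94081382 = 2.17417 mm/s


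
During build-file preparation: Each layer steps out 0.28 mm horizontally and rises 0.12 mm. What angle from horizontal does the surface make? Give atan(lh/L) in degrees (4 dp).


angle = atan(0.12/0.28) = 23.1986 degrees


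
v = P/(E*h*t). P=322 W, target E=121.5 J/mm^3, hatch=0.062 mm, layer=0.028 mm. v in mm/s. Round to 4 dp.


v = 322 / (121.5*0.062*0.028) = 1526.6162 mm/s


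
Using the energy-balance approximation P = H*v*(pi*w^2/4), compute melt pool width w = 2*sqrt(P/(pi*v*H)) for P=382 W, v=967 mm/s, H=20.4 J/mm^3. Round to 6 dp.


w = 2*sqrt(382/(pi*967*20.4)) = 0.157021 mm


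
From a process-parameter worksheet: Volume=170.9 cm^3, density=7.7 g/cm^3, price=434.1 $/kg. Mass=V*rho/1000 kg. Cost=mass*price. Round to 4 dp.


Mass = 170.9*7.7/1000 = 1.31593 kg
Cost = 1.31593 * 434.1 = 571.2452 $


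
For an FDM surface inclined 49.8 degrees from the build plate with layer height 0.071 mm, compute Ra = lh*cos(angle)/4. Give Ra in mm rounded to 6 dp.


Ra = 0.071 * cos(49.8) / 4 = 0.011457 mm


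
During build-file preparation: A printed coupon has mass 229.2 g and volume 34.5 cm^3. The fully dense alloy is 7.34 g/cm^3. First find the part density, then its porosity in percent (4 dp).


rho_part = 229.2 / 34.5 = 6.64347826 g/cm^3
Porosity = (1 - 6.64347826/7.34)*100 = 9.4894 %


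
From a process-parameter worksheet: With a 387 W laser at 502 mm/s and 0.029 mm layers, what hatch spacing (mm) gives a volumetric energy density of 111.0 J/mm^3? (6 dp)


h = 387 / (111.0*502*0.029) = 0.239489 mm


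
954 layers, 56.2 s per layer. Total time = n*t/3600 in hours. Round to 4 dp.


t = 954 * 56.2 / 3600 = 14.893 hrs


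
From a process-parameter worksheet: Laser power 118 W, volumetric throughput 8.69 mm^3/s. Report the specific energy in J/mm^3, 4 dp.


SE = 118 / 8.69 = 13.5788 J/mm^3


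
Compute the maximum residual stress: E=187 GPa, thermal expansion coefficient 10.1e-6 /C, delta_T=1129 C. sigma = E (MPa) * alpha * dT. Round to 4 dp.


sigma = 187*1000 * 10.1e-6 * 1129 = 2132.3423 MPa


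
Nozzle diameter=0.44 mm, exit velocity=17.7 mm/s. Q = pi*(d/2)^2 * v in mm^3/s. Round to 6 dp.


A = pi*(0.44/2)^2 = 0.15205308 mm^2
Q = 0.15205308 * 17.7 = 2.69134 mm^3/s


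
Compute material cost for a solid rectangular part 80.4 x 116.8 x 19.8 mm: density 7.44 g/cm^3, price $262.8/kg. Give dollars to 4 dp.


V = 80.4 * 116.8 * 19.8 = 185936.256 mm^3 = 185.936256 cm^3
Mass = 185.936256 * 7.44 / 1000 = 1.38336574 kg
Cost = 1.38336574 * 262.8 = 363.5485 $


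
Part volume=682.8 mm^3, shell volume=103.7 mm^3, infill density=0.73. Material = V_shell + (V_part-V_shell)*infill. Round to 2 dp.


V_infill = (682.8 - 103.7) * 0.73 = 422.74
V_total = 103.7 + 422.74 = 526.44 mm^3


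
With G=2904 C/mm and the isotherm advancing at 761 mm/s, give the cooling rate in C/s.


CR = 2904 * 761 = 2209944 C/s


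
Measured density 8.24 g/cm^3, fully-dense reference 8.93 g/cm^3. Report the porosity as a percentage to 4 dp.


Porosity = (1-8.24/8.93)*100 = 7.7268 %


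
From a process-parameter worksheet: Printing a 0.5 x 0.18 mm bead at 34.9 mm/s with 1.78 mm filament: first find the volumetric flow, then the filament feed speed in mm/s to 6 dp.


Q = 0.5 * 0.18 * 34.9 = 3.141 mm^3/s
A_fil = pi*(1.78/2)^2 = 2.48845554 mm^2
v_feed = 3.141 / 2.48845554 = 1.262229 mm/s


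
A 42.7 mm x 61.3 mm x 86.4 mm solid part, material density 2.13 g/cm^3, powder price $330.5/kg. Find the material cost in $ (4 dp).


V = 42.7 * 61.3 * 86.4 = 226152.864 mm^3 = 226.152864 cm^3
Mass = 226.152864 * 2.13 / 1000 = 0.4817056 kg
Cost = 0.4817056 * 330.5 = 159.2037 $


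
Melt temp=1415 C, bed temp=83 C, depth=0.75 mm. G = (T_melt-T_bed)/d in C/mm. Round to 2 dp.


G = (1415-83)/0.75 = 1776.0 C/mm


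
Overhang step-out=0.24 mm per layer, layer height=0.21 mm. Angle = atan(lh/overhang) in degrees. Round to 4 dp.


angle = atan(0.21/0.24) = 41.1859 degrees


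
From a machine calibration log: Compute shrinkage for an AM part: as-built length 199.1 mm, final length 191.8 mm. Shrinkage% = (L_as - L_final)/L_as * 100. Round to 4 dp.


Shrinkage = ((199.1-191.8)/199.1)*100 = 3.6665 %


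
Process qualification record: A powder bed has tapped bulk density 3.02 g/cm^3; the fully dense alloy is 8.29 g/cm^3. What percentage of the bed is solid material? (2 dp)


Packing = (3.02/8.29)*100 = 36.43 %


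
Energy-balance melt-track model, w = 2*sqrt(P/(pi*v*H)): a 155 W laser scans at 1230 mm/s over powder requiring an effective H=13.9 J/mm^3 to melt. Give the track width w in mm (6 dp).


w = 2*sqrt(155/(pi*1230*13.9)) = 0.107439 mm


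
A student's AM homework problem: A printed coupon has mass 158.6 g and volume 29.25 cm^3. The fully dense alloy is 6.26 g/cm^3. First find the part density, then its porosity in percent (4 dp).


rho_part = 158.6 / 29.25 = 5.42222222 g/cm^3
Porosity = (1 - 5.42222222/6.26)*100 = 13.383 %


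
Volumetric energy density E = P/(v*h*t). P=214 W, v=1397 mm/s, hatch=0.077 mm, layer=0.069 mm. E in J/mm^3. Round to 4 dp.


E = 214 / (1397*0.077*0.069) = 28.8322 J/mm^3


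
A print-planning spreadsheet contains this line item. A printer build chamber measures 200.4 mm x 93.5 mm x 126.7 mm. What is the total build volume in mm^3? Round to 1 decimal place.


V = 200.4 * 93.5 * 126.7 = 2374028.6 mm^3


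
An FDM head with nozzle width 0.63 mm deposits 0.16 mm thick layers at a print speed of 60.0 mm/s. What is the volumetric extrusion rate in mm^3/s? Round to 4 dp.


Rate = 0.63 * 0.16 * 60.0 = 6.048 mm^3/s


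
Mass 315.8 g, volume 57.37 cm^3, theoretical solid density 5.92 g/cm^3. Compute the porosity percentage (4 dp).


rho_part = 315.8 / 57.37 = 5.50461914 g/cm^3
Porosity = (1 - 5.50461914/5.92)*100 = 7.0166 %


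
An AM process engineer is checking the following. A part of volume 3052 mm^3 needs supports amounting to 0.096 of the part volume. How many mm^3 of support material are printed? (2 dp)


V_support = 3052 * 0.096 = 292.99 mm^3


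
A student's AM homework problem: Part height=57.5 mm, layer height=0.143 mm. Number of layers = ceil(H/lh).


Layers = ceil(57.5/0.143) = 403


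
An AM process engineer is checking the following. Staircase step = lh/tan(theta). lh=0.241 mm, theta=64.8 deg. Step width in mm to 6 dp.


step = 0.241 / tan(64.8) = 0.113406 mm


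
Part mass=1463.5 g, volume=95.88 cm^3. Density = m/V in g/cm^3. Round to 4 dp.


rho = 1463.5 / 95.88 = 15.2639 g/cm^3


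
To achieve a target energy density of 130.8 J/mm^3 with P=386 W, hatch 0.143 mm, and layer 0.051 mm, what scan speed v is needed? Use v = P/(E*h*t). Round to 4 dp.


v = 386 / (130.8*0.143*0.051) = 404.6442 mm/s


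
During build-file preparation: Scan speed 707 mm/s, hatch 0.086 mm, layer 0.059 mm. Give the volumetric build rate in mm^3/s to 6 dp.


Rate = 707 * 0.086 * 0.059 = 3.587318 mm^3/s


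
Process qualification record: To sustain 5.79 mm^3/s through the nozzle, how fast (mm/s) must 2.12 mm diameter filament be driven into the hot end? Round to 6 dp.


A = pi*(2.12/2)^2 = 3.529894
v = 5.79 / 3.529894 = 1.640276 mm/s


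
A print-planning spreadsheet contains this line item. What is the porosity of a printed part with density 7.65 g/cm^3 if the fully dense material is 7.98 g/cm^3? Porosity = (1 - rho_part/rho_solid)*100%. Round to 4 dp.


Porosity = (1-7.65/7.98)*100 = 4.1353 %


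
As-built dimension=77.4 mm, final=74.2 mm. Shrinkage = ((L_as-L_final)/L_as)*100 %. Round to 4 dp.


Shrinkage = ((77.4-74.2)/77.4)*100 = 4.1344 %


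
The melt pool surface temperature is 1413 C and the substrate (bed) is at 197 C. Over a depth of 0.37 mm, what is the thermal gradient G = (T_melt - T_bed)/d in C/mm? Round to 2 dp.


G = (1413-197)/0.37 = 3286.49 C/mm


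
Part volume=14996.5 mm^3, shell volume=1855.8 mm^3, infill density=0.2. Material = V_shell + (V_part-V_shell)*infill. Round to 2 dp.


V_infill = (14996.5 - 1855.8) * 0.2 = 2628.14
V_total = 1855.8 + 2628.14 = 4483.94 mm^3


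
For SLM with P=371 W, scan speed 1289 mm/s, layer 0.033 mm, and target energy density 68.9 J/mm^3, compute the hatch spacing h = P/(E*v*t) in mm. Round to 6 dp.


h = 371 / (68.9*1289*0.033) = 0.126587 mm


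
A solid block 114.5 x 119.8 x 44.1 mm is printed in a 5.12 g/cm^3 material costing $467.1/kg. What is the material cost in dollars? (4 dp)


V = 114.5 * 119.8 * 44.1 = 604924.11 mm^3 = 604.92411 cm^3
Mass = 604.92411 * 5.12 / 1000 = 3.09721144 kg
Cost = 3.09721144 * 467.1 = 1446.7075 $


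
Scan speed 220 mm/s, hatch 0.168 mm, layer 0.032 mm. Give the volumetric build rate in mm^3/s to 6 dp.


Rate = 220 * 0.168 * 0.032 = 1.18272 mm^3/s


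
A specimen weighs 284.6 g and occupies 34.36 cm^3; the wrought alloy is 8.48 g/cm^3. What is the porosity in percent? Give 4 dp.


rho_part = 284.6 / 34.36 = 8.28288708 g/cm^3
Porosity = (1 - 8.28288708/8.48)*100 = 2.3244 %


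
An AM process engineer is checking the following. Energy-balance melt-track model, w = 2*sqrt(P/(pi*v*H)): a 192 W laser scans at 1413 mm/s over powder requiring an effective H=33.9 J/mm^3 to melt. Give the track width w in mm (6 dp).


w = 2*sqrt(192/(pi*1413*33.9)) = 0.071439 mm


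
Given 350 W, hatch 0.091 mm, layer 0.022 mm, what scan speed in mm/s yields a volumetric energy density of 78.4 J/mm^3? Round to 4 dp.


v = 350 / (78.4*0.091*0.022) = 2229.9129 mm/s


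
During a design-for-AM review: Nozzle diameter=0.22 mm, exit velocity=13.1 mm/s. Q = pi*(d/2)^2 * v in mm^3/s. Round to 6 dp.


A = pi*(0.22/2)^2 = 0.03801327 mm^2
Q = 0.03801327 * 13.1 = 0.497974 mm^3/s


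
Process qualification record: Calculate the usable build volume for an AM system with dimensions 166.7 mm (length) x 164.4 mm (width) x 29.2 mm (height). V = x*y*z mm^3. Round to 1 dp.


V = 166.7 * 164.4 * 29.2 = 800240.0 mm^3


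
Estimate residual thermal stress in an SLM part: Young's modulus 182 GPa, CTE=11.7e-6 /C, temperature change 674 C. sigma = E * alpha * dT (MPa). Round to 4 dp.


sigma = 182*1000 * 11.7e-6 * 674 = 1435.2156 MPa


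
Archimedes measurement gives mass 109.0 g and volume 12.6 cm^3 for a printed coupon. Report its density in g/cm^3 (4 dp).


rho = 109.0 / 12.6 = 8.6508 g/cm^3


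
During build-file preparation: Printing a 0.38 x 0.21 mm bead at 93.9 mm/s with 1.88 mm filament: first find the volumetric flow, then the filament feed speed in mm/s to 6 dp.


Q = 0.38 * 0.21 * 93.9 = 7.49322 mm^3/s
A_fil = pi*(1.88/2)^2 = 2.77591127 mm^2
v_feed = 7.49322 / 2.77591127 = 2.699373 mm/s


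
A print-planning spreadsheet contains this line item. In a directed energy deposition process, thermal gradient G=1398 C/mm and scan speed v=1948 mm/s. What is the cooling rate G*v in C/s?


CR = 1398 * 1948 = 2723304 C/s


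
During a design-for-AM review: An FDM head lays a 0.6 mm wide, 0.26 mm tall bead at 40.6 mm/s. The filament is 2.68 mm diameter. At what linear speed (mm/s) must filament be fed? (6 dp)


Q = 0.6 * 0.26 * 40.6 = 6.3336 mm^3/s
A_fil = pi*(2.68/2)^2 = 5.64104377 mm^2
v_feed = 6.3336 / 5.64104377 = 1.122771 mm/s


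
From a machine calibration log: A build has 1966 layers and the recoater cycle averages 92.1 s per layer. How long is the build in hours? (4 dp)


t = 1966 * 92.1 / 3600 = 50.2968 hrs


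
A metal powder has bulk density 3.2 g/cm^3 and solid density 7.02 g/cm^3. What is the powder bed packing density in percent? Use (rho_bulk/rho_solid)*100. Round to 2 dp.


Packing = (3.2/7.02)*100 = 45.58 %


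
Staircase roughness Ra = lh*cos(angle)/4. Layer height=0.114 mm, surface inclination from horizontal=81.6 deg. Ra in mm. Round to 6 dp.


Ra = 0.114 * cos(81.6) / 4 = 0.004163 mm


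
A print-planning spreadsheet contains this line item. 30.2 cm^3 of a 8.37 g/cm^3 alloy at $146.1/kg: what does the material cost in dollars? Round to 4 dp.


Mass = 30.2*8.37/1000 = 0.252774 kg
Cost = 0.252774 * 146.1 = 36.9303 $


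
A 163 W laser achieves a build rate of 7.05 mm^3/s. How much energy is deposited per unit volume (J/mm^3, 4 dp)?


SE = 163 / 7.05 = 23.1206 J/mm^3


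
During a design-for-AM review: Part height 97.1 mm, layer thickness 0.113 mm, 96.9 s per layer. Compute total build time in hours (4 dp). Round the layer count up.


Layers = ceil(97.1/0.113) = 860
t = 860 * 96.9 / 3600 = 23.1483 hrs


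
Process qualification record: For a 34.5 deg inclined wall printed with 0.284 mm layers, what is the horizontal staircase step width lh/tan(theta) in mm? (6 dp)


step = 0.284 / tan(34.5) = 0.413223 mm


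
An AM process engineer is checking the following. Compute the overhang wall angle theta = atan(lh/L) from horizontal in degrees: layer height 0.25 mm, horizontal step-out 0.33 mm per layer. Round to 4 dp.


angle = atan(0.25/0.33) = 37.1467 degrees


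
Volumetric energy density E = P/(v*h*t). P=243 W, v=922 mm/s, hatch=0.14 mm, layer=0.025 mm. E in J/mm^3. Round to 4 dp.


E = 243 / (922*0.14*0.025) = 75.3021 J/mm^3


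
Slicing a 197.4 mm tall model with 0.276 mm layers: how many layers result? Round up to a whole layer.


Layers = ceil(197.4/0.276) = 716


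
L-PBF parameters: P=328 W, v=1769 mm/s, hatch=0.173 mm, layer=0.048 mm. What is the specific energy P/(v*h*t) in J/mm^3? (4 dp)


Build rate = 1769 * 0.173 * 0.048 = 14.689776 mm^3/s
SE = 328 / 14.689776 = 22.3285 J/mm^3


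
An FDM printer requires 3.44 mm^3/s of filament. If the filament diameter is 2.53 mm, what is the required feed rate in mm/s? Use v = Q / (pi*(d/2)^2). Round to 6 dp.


A = pi*(2.53/2)^2 = 5.027255
v = 3.44 / 5.027255 = 0.68427 mm/s


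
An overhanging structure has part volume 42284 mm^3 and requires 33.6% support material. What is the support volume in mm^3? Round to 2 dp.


V_support = 42284 * 0.336 = 14207.42 mm^3


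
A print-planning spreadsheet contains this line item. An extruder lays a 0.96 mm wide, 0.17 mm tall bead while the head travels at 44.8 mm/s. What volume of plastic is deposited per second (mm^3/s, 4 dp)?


Rate = 0.96 * 0.17 * 44.8 = 7.3114 mm^3/s


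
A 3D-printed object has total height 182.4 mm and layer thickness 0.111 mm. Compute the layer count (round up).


Layers = ceil(182.4/0.111) = 1644


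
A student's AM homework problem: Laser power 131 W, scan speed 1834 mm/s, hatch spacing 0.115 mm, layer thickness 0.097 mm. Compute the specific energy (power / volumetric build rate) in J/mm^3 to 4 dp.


Build rate = 1834 * 0.115 * 0.097 = 20.45827 mm^3/s
SE = 131 / 20.45827 = 6.4033 J/mm^3


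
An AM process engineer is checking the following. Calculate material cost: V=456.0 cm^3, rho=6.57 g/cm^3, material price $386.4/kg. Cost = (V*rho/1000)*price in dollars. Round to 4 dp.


Mass = 456.0*6.57/1000 = 2.99592 kg
Cost = 2.99592 * 386.4 = 1157.6235 $


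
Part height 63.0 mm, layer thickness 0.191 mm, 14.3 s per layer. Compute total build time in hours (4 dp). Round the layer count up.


Layers = ceil(63.0/0.191) = 330
t = 330 * 14.3 / 3600 = 1.3108 hrs


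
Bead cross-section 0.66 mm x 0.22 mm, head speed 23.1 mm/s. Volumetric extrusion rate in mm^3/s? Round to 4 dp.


Rate = 0.66 * 0.22 * 23.1 = 3.3541 mm^3/s


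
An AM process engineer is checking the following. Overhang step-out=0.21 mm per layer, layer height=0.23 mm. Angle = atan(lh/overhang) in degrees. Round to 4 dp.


angle = atan(0.23/0.21) = 47.6026 degrees


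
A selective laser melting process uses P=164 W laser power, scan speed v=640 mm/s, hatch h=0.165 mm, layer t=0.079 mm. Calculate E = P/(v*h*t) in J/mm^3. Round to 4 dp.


E = 164 / (640*0.165*0.079) = 19.6586 J/mm^3


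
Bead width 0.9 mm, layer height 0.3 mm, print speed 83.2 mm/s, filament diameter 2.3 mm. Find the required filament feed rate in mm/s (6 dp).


Q = 0.9 * 0.3 * 83.2 = 22.464 mm^3/s
A_fil = pi*(2.3/2)^2 = 4.15475628 mm^2
v_feed = 22.464 / 4.15475628 = 5.406815 mm/s


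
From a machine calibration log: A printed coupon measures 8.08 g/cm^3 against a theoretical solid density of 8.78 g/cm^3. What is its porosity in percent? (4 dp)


Porosity = (1-8.08/8.78)*100 = 7.9727 %


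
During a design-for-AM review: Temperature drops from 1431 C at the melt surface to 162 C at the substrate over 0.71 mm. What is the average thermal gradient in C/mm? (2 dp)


G = (1431-162)/0.71 = 1787.32 C/mm


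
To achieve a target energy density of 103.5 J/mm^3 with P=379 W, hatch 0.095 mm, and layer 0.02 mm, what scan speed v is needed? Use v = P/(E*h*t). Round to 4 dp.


v = 379 / (103.5*0.095*0.02) = 1927.282 mm/s


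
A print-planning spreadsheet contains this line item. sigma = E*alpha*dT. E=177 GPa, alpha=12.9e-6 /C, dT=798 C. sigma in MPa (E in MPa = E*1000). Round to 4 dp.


sigma = 177*1000 * 12.9e-6 * 798 = 1822.0734 MPa


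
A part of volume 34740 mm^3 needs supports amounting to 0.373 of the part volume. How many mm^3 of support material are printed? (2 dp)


V_support = 34740 * 0.373 = 12958.02 mm^3


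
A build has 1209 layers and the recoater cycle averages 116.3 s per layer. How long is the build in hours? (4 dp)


t = 1209 * 116.3 / 3600 = 39.0574 hrs


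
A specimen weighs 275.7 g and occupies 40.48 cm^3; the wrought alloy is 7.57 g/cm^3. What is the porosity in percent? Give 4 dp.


rho_part = 275.7 / 40.48 = 6.81077075 g/cm^3
Porosity = (1 - 6.81077075/7.57)*100 = 10.0294 %


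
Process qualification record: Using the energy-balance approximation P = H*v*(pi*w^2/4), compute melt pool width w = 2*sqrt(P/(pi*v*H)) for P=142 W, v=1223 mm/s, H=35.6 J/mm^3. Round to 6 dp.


w = 2*sqrt(142/(pi*1223*35.6)) = 0.064441 mm


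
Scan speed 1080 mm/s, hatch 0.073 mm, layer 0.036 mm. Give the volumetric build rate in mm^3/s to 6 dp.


Rate = 1080 * 0.073 * 0.036 = 2.83824 mm^3/s


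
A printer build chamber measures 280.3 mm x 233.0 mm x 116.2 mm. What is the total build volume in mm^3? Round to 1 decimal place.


V = 280.3 * 233.0 * 116.2 = 7589010.4 mm^3


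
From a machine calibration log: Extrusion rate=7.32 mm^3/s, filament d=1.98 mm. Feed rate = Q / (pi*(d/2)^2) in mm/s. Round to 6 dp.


A = pi*(1.98/2)^2 = 3.079075
v = 7.32 / 3.079075 = 2.377337 mm/s


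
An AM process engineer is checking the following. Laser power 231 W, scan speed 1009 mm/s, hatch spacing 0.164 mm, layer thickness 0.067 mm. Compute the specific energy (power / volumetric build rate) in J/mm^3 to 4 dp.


Build rate = 1009 * 0.164 * 0.067 = 11.086892 mm^3/s
SE = 231 / 11.086892 = 20.8354 J/mm^3


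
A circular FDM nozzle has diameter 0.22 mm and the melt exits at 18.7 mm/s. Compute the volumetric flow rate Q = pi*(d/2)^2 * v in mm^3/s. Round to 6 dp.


A = pi*(0.22/2)^2 = 0.03801327 mm^2
Q = 0.03801327 * 18.7 = 0.710848 mm^3/s


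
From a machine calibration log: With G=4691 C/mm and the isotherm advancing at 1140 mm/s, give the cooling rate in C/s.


CR = 4691 * 1140 = 5347740 C/s


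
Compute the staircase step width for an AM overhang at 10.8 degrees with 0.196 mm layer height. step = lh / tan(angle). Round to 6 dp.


step = 0.196 / tan(10.8) = 1.027468 mm


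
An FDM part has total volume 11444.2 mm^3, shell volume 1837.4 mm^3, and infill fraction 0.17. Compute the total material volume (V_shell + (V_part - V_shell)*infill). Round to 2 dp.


V_infill = (11444.2 - 1837.4) * 0.17 = 1633.16
V_total = 1837.4 + 1633.16 = 3470.56 mm^3


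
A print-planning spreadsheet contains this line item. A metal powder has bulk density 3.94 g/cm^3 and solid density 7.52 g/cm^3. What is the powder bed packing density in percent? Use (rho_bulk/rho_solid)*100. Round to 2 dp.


Packing = (3.94/7.52)*100 = 52.39 %


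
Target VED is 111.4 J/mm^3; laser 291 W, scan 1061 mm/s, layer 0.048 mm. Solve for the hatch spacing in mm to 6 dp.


h = 291 / (111.4*1061*0.048) = 0.051292 mm


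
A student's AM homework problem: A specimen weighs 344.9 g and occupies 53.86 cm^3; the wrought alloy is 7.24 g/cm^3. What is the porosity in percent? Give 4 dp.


rho_part = 344.9 / 53.86 = 6.40363906 g/cm^3
Porosity = (1 - 6.40363906/7.24)*100 = 11.5519 %


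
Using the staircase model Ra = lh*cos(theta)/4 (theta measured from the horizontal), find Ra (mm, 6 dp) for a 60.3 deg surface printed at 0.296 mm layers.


Ra = 0.296 * cos(60.3) / 4 = 0.036664 mm


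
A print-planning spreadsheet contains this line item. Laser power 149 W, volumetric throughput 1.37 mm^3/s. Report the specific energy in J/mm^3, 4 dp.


SE = 149 / 1.37 = 108.7591 J/mm^3


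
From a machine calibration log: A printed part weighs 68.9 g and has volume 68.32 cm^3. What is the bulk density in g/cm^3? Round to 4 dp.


rho = 68.9 / 68.32 = 1.0085 g/cm^3


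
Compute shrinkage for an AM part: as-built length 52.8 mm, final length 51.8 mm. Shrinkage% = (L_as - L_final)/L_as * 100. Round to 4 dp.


Shrinkage = ((52.8-51.8)/52.8)*100 = 1.8939 %


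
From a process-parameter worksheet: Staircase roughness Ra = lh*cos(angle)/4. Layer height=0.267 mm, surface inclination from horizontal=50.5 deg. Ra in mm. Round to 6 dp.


Ra = 0.267 * cos(50.5) / 4 = 0.042458 mm


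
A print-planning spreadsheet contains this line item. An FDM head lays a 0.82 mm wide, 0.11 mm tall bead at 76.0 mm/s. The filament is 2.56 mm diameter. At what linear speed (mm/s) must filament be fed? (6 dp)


Q = 0.82 * 0.11 * 76.0 = 6.8552 mm^3/s
A_fil = pi*(2.56/2)^2 = 5.1471854 mm^2
v_feed = 6.8552 / 5.1471854 = 1.331835 mm/s


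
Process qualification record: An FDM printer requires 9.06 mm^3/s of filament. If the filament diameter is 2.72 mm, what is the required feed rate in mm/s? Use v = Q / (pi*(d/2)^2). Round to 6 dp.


A = pi*(2.72/2)^2 = 5.81069
v = 9.06 / 5.81069 = 1.559195 mm/s


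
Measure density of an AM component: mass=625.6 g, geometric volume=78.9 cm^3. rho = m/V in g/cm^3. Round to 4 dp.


rho = 625.6 / 78.9 = 7.929 g/cm^3


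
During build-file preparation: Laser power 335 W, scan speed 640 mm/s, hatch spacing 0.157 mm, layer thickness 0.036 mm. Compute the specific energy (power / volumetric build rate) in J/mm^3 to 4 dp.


Build rate = 640 * 0.157 * 0.036 = 3.61728 mm^3/s
SE = 335 / 3.61728 = 92.611 J/mm^3


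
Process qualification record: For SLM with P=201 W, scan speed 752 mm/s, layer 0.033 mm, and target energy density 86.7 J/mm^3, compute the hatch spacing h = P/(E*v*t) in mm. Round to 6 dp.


h = 201 / (86.7*752*0.033) = 0.093421 mm


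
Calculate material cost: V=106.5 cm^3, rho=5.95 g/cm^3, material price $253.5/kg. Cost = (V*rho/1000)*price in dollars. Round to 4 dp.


Mass = 106.5*5.95/1000 = 0.633675 kg
Cost = 0.633675 * 253.5 = 160.6366 $


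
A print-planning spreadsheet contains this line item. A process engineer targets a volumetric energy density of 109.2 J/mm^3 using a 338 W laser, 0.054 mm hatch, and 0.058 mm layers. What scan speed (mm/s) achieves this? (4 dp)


v = 338 / (109.2*0.054*0.058) = 988.2625 mm/s


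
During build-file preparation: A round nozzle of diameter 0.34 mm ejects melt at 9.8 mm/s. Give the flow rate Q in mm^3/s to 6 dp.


A = pi*(0.34/2)^2 = 0.09079203 mm^2
Q = 0.09079203 * 9.8 = 0.889762 mm^3/s


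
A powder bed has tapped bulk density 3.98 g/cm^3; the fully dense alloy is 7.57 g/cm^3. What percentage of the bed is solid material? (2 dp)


Packing = (3.98/7.57)*100 = 52.58 %


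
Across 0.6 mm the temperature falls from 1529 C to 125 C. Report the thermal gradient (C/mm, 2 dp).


G = (1529-125)/0.6 = 2340.0 C/mm


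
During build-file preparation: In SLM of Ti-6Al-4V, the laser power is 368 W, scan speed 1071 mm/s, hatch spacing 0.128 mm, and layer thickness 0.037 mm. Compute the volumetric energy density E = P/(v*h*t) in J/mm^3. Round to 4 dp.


E = 368 / (1071*0.128*0.037) = 72.5515 J/mm^3


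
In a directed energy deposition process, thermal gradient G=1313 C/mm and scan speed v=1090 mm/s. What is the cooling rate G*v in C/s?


CR = 1313 * 1090 = 1431170 C/s


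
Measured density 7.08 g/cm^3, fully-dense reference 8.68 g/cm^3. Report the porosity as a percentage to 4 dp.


Porosity = (1-7.08/8.68)*100 = 18.4332 %


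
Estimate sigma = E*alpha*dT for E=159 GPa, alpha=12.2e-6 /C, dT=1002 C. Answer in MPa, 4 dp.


sigma = 159*1000 * 12.2e-6 * 1002 = 1943.6796 MPa


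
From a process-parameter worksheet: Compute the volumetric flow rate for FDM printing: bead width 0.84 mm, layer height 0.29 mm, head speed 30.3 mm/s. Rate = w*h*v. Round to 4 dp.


Rate = 0.84 * 0.29 * 30.3 = 7.3811 mm^3/s


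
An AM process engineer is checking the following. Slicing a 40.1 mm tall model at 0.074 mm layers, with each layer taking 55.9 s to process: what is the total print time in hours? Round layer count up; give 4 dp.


Layers = ceil(40.1/0.074) = 542
t = 542 * 55.9 / 3600 = 8.4161 hrs


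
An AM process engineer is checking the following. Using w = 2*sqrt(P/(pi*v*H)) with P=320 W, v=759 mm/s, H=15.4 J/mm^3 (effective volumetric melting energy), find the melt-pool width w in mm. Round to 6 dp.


w = 2*sqrt(320/(pi*759*15.4)) = 0.186702 mm


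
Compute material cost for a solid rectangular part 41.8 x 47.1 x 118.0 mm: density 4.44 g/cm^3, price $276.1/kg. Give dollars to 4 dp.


V = 41.8 * 47.1 * 118.0 = 232316.04 mm^3 = 232.31604 cm^3
Mass = 232.31604 * 4.44 / 1000 = 1.03148322 kg
Cost = 1.03148322 * 276.1 = 284.7925 $


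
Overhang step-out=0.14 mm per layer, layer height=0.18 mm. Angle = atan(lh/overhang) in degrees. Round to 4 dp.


angle = atan(0.18/0.14) = 52.125 degrees


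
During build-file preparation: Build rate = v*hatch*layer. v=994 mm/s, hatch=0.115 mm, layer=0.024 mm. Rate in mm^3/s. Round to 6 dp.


Rate = 994 * 0.115 * 0.024 = 2.74344 mm^3/s


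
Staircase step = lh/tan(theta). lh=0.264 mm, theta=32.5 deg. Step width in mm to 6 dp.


step = 0.264 / tan(32.5) = 0.414397 mm


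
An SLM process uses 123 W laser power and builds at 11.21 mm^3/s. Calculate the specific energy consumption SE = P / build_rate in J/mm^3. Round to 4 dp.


SE = 123 / 11.21 = 10.9723 J/mm^3


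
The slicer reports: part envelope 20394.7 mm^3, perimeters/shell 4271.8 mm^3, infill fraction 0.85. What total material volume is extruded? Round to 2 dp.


V_infill = (20394.7 - 4271.8) * 0.85 = 13704.47
V_total = 4271.8 + 13704.47 = 17976.27 mm^3


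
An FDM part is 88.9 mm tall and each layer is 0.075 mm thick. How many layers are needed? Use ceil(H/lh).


Layers = ceil(88.9/0.075) = 1186


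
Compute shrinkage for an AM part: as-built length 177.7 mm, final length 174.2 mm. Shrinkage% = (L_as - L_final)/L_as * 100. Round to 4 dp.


Shrinkage = ((177.7-174.2)/177.7)*100 = 1.9696 %


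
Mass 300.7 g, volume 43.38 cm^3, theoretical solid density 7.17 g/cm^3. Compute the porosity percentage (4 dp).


rho_part = 300.7 / 43.38 = 6.93176579 g/cm^3
Porosity = (1 - 6.93176579/7.17)*100 = 3.3227 %


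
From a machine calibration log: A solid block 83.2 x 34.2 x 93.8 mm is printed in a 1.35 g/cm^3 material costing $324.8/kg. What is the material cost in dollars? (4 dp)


V = 83.2 * 34.2 * 93.8 = 266902.272 mm^3 = 266.902272 cm^3
Mass = 266.902272 * 1.35 / 1000 = 0.36031807 kg
Cost = 0.36031807 * 324.8 = 117.0313 $
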